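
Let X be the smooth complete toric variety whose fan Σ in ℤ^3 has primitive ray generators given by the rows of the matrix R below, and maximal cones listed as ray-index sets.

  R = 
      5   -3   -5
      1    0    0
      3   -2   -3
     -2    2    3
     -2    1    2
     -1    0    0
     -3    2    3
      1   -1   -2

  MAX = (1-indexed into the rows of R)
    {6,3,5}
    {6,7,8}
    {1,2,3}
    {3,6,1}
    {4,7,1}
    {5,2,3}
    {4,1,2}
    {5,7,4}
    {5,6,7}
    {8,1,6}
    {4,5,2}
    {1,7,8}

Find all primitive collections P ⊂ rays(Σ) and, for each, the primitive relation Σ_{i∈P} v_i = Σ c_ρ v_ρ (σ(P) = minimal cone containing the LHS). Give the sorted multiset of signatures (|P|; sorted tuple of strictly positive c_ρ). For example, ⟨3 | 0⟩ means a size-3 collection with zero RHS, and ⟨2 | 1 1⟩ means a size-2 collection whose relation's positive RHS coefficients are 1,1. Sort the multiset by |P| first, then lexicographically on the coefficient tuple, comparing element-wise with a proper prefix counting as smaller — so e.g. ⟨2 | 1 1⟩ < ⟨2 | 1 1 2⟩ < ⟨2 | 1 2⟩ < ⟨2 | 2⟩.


|primitive collections| = 11. Relations:

  • {2,6}:  v_{2} + v_{6} = 0  ⟹  sig = ⟨2 | 0⟩
  • {3,7}:  v_{3} + v_{7} = 0  ⟹  sig = ⟨2 | 0⟩
  • {1,5}:  v_{1} + v_{5} = v_{3}  ⟹  sig = ⟨2 | 1⟩
  • {2,7}:  v_{2} + v_{7} = v_{4}  ⟹  sig = ⟨2 | 1⟩
  • {3,4}:  v_{3} + v_{4} = v_{2}  ⟹  sig = ⟨2 | 1⟩
  • {4,6}:  v_{4} + v_{6} = v_{7}  ⟹  sig = ⟨2 | 1⟩
  • {5,8}:  v_{5} + v_{8} = v_{6}  ⟹  sig = ⟨2 | 1⟩
  • {2,8}:  v_{2} + v_{8} = v_{1} + v_{7}  ⟹  sig = ⟨2 | 1 1⟩
  • {3,8}:  v_{3} + v_{8} = v_{1} + v_{6}  ⟹  sig = ⟨2 | 1 1⟩
  • {4,8}:  v_{4} + v_{8} = v_{1} + 2·v_{7}  ⟹  sig = ⟨2 | 1 2⟩
  • {1,6,7}:  v_{1} + v_{6} + v_{7} = v_{8}  ⟹  sig = ⟨3 | 1⟩

so the primitive-relation signature multiset is
    ⟨2 | 0⟩
    ⟨2 | 0⟩
    ⟨2 | 1⟩
    ⟨2 | 1⟩
    ⟨2 | 1⟩
    ⟨2 | 1⟩
    ⟨2 | 1⟩
    ⟨2 | 1 1⟩
    ⟨2 | 1 1⟩
    ⟨2 | 1 2⟩
    ⟨3 | 1⟩


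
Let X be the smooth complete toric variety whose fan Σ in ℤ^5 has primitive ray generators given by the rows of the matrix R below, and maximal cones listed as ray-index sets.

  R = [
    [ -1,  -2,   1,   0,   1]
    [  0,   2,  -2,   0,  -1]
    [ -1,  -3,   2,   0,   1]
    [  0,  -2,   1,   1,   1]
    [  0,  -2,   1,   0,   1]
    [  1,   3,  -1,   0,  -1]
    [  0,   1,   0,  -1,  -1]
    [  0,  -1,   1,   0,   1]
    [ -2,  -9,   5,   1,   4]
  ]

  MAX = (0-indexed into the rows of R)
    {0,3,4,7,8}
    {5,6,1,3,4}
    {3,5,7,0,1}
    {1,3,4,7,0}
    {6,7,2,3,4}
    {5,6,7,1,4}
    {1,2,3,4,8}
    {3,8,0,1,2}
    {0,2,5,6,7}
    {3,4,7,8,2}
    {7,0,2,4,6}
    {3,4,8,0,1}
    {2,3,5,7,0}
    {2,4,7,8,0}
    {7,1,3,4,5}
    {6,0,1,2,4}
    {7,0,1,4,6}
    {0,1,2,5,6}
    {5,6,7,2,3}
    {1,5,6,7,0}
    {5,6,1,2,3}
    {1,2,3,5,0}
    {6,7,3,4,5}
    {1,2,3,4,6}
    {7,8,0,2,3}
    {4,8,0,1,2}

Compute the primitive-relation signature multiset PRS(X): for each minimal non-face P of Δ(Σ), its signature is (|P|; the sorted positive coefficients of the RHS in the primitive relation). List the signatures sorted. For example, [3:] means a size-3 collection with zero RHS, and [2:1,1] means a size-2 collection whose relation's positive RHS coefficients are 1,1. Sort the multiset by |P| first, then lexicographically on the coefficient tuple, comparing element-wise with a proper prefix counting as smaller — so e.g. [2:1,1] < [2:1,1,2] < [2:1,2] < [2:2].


Σ has 9 primitive collections:

  • {5,8}:  v_{5} + v_{8} = v_{2} + v_{3} + v_{7}  ⟹  sig = [2:1,1,1]
  • {6,8}:  v_{6} + v_{8} = 2·v_{2} + v_{4}  ⟹  sig = [2:1,2]
  • {0,3,6}:  v_{0} + v_{3} + v_{6} = v_{2}  ⟹  sig = [3:1]
  • {0,4,5}:  v_{0} + v_{4} + v_{5} = v_{7}  ⟹  sig = [3:1]
  • {1,2,7}:  v_{1} + v_{2} + v_{7} = v_{0}  ⟹  sig = [3:1]
  • {2,4,5}:  v_{2} + v_{4} + v_{5} = v_{3} + v_{6} + v_{7}  ⟹  sig = [3:1,1,1]
  • {1,7,8}:  v_{1} + v_{7} + v_{8} = 2·v_{0} + v_{3} + v_{4}  ⟹  sig = [3:1,1,2]
  • {1,3,6,7}:  v_{1} + v_{3} + v_{6} + v_{7} = 0  ⟹  sig = [4:]
  • {0,2,3,4}:  v_{0} + v_{2} + v_{3} + v_{4} = v_{8}  ⟹  sig = [4:1]

Hence PRS(X_Σ) =
    |P|=2: 2 collections, coeffs (1,1,1), (1,2)
    |P|=3: 5 collections, coeffs (1), (1), (1), (1,1,1), (1,1,2)
    |P|=4: 2 collections, coeffs (), (1)


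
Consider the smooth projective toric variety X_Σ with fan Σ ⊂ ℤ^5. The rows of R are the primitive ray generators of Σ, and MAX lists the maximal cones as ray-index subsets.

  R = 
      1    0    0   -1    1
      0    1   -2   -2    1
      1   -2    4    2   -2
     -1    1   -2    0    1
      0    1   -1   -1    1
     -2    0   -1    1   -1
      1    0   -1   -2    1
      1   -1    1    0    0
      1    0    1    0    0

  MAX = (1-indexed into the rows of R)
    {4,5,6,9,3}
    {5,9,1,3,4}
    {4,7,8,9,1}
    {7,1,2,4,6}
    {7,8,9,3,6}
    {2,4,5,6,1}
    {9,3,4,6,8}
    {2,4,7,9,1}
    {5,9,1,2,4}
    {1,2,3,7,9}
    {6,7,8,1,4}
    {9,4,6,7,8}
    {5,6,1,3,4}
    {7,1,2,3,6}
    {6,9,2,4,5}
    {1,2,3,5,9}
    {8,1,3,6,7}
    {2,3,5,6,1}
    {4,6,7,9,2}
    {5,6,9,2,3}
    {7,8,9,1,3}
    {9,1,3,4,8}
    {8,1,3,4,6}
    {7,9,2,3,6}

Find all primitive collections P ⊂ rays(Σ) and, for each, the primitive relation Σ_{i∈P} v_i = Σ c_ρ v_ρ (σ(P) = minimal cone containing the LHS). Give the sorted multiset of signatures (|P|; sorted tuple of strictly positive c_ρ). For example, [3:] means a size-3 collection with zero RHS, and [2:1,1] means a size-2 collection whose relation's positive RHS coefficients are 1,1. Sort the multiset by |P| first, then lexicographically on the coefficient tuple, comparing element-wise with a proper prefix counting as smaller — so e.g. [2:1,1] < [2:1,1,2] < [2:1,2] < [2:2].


6 collections generate NE(X_Σ); each relation:

  • {2,8}:  v_{2} + v_{8} = v_{7}  →  sig = [2:1]
  • {5,8}:  v_{5} + v_{8} = v_{1}  →  sig = [2:1]
  • {5,7}:  v_{5} + v_{7} = v_{1} + v_{2}  →  sig = [2:1,1]
  • {1,6,9}:  v_{1} + v_{6} + v_{9} = 0  →  sig = [3:]
  • {2,3,4}:  v_{2} + v_{3} + v_{4} = 0  →  sig = [3:]
  • {3,4,7}:  v_{3} + v_{4} + v_{7} = v_{8}  →  sig = [3:1]

so the primitive-relation signature multiset is
[[2:1], [2:1], [2:1,1], [3:], [3:], [3:1]]


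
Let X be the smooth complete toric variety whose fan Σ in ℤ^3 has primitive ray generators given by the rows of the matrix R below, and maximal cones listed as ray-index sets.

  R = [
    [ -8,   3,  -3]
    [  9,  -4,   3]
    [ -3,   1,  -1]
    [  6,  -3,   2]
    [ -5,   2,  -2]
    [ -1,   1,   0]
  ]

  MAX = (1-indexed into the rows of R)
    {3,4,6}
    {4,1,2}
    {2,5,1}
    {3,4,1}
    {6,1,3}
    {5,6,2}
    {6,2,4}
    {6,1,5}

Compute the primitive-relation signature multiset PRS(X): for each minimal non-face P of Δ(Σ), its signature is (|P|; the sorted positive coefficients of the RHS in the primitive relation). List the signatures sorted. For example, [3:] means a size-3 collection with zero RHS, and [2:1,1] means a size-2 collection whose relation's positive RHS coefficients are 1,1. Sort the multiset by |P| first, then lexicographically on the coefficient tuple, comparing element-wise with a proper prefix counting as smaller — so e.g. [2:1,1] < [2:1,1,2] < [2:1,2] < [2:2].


The 5 primitive collections of Σ (r=6, n=3):

  P={2,3}:  v_{2} + v_{3} = v_{4}  →  sig = [2:1]
  P={3,5}:  v_{3} + v_{5} = v_{1}  →  sig = [2:1]
  P={4,5}:  v_{4} + v_{5} = v_{1} + v_{2}  →  sig = [2:1,1]
  P={1,2,6}:  v_{1} + v_{2} + v_{6} = 0  →  sig = [3:]
  P={1,4,6}:  v_{1} + v_{4} + v_{6} = v_{3}  →  sig = [3:1]

so the primitive-relation signature multiset is
[[2:1], [2:1], [2:1,1], [3:], [3:1]]


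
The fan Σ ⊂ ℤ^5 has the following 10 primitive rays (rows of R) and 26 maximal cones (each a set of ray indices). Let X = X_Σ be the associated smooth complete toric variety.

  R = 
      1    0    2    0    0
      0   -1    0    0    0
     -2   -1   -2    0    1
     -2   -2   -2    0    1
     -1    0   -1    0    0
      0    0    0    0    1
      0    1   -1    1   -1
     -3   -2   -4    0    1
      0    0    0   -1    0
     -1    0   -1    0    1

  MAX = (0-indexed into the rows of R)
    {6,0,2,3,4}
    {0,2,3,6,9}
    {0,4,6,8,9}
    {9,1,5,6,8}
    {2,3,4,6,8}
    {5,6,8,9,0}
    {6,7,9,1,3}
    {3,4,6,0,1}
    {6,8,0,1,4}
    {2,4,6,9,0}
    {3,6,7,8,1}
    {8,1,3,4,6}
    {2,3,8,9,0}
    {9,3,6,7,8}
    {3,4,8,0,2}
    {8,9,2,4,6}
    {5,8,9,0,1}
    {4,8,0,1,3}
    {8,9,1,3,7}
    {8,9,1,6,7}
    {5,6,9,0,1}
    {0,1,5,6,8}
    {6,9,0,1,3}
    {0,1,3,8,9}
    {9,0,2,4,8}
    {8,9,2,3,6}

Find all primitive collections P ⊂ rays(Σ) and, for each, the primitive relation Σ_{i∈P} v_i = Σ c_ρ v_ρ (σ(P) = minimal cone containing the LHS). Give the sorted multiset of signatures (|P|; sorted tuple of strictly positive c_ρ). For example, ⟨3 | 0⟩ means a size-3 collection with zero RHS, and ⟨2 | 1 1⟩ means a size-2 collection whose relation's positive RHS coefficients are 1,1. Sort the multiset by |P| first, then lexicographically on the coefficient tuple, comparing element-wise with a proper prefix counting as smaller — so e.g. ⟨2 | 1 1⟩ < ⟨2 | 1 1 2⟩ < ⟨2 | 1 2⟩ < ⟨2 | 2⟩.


The 14 primitive collections of Σ (r=10, n=5):

  P = {0,7}:  v_{0} + v_{7} = v_{3}  →  sig = ⟨2 | 1⟩
  P = {1,2}:  v_{1} + v_{2} = v_{3}  →  sig = ⟨2 | 1⟩
  P = {4,5}:  v_{4} + v_{5} = v_{9}  →  sig = ⟨2 | 1⟩
  P = {4,7}:  v_{4} + v_{7} = v_{2} + v_{3} + v_{6} + v_{8}  →  sig = ⟨2 | 1 1 1 1⟩
  P = {2,7}:  v_{2} + v_{7} = 2·v_{3} + v_{6} + v_{8} + v_{9}  →  sig = ⟨2 | 1 1 1 2⟩
  P = {5,7}:  v_{5} + v_{7} = 3·v_{1} + v_{6} + v_{8} + 3·v_{9}  →  sig = ⟨2 | 1 1 3 3⟩
  P = {2,5}:  v_{2} + v_{5} = v_{1} + 2·v_{9}  →  sig = ⟨2 | 1 2⟩
  P = {3,5}:  v_{3} + v_{5} = 2·v_{1} + 2·v_{9}  →  sig = ⟨2 | 2 2⟩
  P = {1,4,9}:  v_{1} + v_{4} + v_{9} = v_{2}  →  sig = ⟨3 | 1⟩
  P = {3,4,9}:  v_{3} + v_{4} + v_{9} = 2·v_{2}  →  sig = ⟨3 | 2⟩
  P = {0,2,6,8}:  v_{0} + v_{2} + v_{6} + v_{8} = v_{4}  →  sig = ⟨4 | 1⟩
  P = {0,3,6,8}:  v_{0} + v_{3} + v_{6} + v_{8} = v_{1} + v_{4}  →  sig = ⟨4 | 1 1⟩
  P = {0,1,6,8,9}:  v_{0} + v_{1} + v_{6} + v_{8} + v_{9} = 0  →  sig = ⟨5 | 0⟩
  P = {1,3,6,8,9}:  v_{1} + v_{3} + v_{6} + v_{8} + v_{9} = v_{7}  →  sig = ⟨5 | 1⟩

so the primitive-relation signature multiset is
    |P|=2: 8 collections, coeffs (1), (1), (1), (1,1,1,1), (1,1,1,2), (1,1,3,3), (1,2), (2,2)
    |P|=3: 2 collections, coeffs (1), (2)
    |P|=4: 2 collections, coeffs (1), (1,1)
    |P|=5: 2 collections, coeffs (), (1)


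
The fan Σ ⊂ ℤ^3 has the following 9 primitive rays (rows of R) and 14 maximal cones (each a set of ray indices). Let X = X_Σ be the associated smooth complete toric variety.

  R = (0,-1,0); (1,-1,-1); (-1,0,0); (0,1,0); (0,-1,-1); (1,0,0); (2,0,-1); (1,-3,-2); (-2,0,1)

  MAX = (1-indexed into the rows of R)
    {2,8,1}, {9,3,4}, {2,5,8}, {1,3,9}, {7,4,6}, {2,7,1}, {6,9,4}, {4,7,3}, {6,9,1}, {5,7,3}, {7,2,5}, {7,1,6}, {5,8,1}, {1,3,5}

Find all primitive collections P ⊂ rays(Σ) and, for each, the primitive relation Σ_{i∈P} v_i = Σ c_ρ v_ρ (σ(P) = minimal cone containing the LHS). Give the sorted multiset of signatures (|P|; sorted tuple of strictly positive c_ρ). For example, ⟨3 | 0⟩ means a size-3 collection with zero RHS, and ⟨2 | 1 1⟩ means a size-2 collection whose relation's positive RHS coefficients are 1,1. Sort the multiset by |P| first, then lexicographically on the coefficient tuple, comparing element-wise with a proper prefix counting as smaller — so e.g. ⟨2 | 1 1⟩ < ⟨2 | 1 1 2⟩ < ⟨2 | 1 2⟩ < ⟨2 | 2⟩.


Minimal non-faces — 18 found among 9 rays, 14 max cones:

  {1,4}:  v_{1} + v_{4} = 0 — sig = ⟨2 | 0⟩
  {3,6}:  v_{3} + v_{6} = 0 — sig = ⟨2 | 0⟩
  {7,9}:  v_{7} + v_{9} = 0 — sig = ⟨2 | 0⟩
  {2,3}:  v_{2} + v_{3} = v_{5} — sig = ⟨2 | 1⟩
  {5,6}:  v_{5} + v_{6} = v_{2} — sig = ⟨2 | 1⟩
  {2,4}:  v_{2} + v_{4} = v_{3} + v_{7} — sig = ⟨2 | 1 1⟩
  {2,6}:  v_{2} + v_{6} = v_{1} + v_{7} — sig = ⟨2 | 1 1⟩
  {2,9}:  v_{2} + v_{9} = v_{1} + v_{3} — sig = ⟨2 | 1 1⟩
  {4,8}:  v_{4} + v_{8} = v_{2} + v_{5} — sig = ⟨2 | 1 1⟩
  {8,9}:  v_{8} + v_{9} = 2·v_{1} + v_{3} + v_{5} — sig = ⟨2 | 1 1 2⟩
  {3,8}:  v_{3} + v_{8} = v_{1} + 2·v_{5} — sig = ⟨2 | 1 2⟩
  {4,5}:  v_{4} + v_{5} = 2·v_{3} + v_{7} — sig = ⟨2 | 1 2⟩
  {5,9}:  v_{5} + v_{9} = v_{1} + 2·v_{3} — sig = ⟨2 | 1 2⟩
  {6,8}:  v_{6} + v_{8} = v_{1} + 2·v_{2} — sig = ⟨2 | 1 2⟩
  {7,8}:  v_{7} + v_{8} = 3·v_{2} — sig = ⟨2 | 3⟩
  {1,2,5}:  v_{1} + v_{2} + v_{5} = v_{8} — sig = ⟨3 | 1⟩
  {1,3,7}:  v_{1} + v_{3} + v_{7} = v_{2} — sig = ⟨3 | 1⟩
  {1,5,7}:  v_{1} + v_{5} + v_{7} = 2·v_{2} — sig = ⟨3 | 2⟩

Hence PRS(X_Σ) =
    ⟨2 | 0⟩
    ⟨2 | 0⟩
    ⟨2 | 0⟩
    ⟨2 | 1⟩
    ⟨2 | 1⟩
    ⟨2 | 1 1⟩
    ⟨2 | 1 1⟩
    ⟨2 | 1 1⟩
    ⟨2 | 1 1⟩
    ⟨2 | 1 1 2⟩
    ⟨2 | 1 2⟩
    ⟨2 | 1 2⟩
    ⟨2 | 1 2⟩
    ⟨2 | 1 2⟩
    ⟨2 | 3⟩
    ⟨3 | 1⟩
    ⟨3 | 1⟩
    ⟨3 | 2⟩


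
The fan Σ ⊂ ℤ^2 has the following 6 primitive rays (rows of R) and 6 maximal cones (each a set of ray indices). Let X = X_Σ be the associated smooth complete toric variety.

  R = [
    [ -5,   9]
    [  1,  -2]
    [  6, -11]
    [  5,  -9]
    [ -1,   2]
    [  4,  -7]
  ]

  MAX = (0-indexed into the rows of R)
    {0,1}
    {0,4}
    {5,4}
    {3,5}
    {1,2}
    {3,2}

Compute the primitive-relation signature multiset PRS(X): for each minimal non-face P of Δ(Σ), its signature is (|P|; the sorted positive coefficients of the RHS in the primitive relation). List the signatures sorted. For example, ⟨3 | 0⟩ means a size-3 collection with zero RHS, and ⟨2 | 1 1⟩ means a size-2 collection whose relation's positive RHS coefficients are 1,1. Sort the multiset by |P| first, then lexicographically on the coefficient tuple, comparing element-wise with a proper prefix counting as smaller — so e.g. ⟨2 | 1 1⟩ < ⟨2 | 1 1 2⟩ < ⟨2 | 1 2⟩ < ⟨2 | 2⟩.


Δ(Σ) — 6 vertices, 9 min non-faces:

  {0,3}:  v_{0} + v_{3} = 0  →  sig = ⟨2 | 0⟩
  {1,4}:  v_{1} + v_{4} = 0  →  sig = ⟨2 | 0⟩
  {0,2}:  v_{0} + v_{2} = v_{1}  →  sig = ⟨2 | 1⟩
  {0,5}:  v_{0} + v_{5} = v_{4}  →  sig = ⟨2 | 1⟩
  {1,3}:  v_{1} + v_{3} = v_{2}  →  sig = ⟨2 | 1⟩
  {1,5}:  v_{1} + v_{5} = v_{3}  →  sig = ⟨2 | 1⟩
  {2,4}:  v_{2} + v_{4} = v_{3}  →  sig = ⟨2 | 1⟩
  {3,4}:  v_{3} + v_{4} = v_{5}  →  sig = ⟨2 | 1⟩
  {2,5}:  v_{2} + v_{5} = 2·v_{3}  →  sig = ⟨2 | 2⟩

Sorted signature multiset PRS(X):
    ⟨2 | 0⟩
    ⟨2 | 0⟩
    ⟨2 | 1⟩
    ⟨2 | 1⟩
    ⟨2 | 1⟩
    ⟨2 | 1⟩
    ⟨2 | 1⟩
    ⟨2 | 1⟩
    ⟨2 | 2⟩


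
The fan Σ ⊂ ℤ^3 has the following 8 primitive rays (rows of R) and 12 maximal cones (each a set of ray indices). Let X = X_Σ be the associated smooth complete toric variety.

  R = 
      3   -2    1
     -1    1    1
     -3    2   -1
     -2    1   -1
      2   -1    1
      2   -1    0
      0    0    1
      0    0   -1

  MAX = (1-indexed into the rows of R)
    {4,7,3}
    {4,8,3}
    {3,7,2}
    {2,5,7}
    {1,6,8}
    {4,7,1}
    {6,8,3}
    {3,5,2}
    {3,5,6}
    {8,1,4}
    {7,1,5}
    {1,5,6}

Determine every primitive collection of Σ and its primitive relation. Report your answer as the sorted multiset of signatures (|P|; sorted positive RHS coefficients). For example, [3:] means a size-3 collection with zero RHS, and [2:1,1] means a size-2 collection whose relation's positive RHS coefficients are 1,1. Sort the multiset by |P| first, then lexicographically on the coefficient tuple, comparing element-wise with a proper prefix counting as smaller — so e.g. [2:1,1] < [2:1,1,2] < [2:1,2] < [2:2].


The 11 primitive collections of Σ (r=8, n=3):

  P = {1,3}:  v_{1} + v_{3} = 0 — sig = [2:]
  P = {4,5}:  v_{4} + v_{5} = 0 — sig = [2:]
  P = {7,8}:  v_{7} + v_{8} = 0 — sig = [2:]
  P = {4,6}:  v_{4} + v_{6} = v_{8} — sig = [2:1]
  P = {5,8}:  v_{5} + v_{8} = v_{6} — sig = [2:1]
  P = {6,7}:  v_{6} + v_{7} = v_{5} — sig = [2:1]
  P = {1,2}:  v_{1} + v_{2} = v_{5} + v_{7} — sig = [2:1,1]
  P = {2,4}:  v_{2} + v_{4} = v_{3} + v_{7} — sig = [2:1,1]
  P = {2,8}:  v_{2} + v_{8} = v_{3} + v_{5} — sig = [2:1,1]
  P = {2,6}:  v_{2} + v_{6} = v_{3} + 2·v_{5} — sig = [2:1,2]
  P = {3,5,7}:  v_{3} + v_{5} + v_{7} = v_{2} — sig = [3:1]

Sorted signature multiset PRS(X):
    [2:]
    [2:]
    [2:]
    [2:1]
    [2:1]
    [2:1]
    [2:1,1]
    [2:1,1]
    [2:1,1]
    [2:1,2]
    [3:1]


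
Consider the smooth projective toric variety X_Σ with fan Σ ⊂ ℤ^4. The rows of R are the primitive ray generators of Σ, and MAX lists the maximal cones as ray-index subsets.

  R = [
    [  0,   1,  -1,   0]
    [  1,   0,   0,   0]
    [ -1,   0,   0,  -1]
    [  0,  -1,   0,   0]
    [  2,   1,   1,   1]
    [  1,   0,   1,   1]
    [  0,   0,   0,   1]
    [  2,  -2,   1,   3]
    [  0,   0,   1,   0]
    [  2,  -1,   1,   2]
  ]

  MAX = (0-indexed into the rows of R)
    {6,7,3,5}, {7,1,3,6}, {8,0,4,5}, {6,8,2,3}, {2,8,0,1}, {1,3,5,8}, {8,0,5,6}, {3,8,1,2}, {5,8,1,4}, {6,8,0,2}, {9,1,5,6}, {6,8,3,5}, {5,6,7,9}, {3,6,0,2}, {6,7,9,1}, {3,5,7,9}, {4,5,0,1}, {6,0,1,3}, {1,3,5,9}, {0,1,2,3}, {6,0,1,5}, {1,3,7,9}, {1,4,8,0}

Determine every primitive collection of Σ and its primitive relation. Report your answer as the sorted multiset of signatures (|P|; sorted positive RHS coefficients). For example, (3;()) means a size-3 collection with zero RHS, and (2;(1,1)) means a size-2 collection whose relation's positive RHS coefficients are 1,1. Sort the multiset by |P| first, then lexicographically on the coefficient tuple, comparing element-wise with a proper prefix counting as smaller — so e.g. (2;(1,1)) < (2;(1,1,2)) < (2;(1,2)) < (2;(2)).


Minimal non-faces — 20 found among 10 rays, 23 max cones:

  P = {2,5}:  v_{2} + v_{5} = v_{8}  so sig = (2;(1))
  P = {2,9}:  v_{2} + v_{9} = v_{3} + v_{5}  so sig = (2;(1,1))
  P = {3,4}:  v_{3} + v_{4} = v_{1} + v_{5}  so sig = (2;(1,1))
  P = {4,7}:  v_{4} + v_{7} = v_{1} + v_{5} + v_{6} + v_{9}  so sig = (2;(1,1,1,1))
  P = {2,4}:  v_{2} + v_{4} = v_{0} + v_{1} + 2·v_{8}  so sig = (2;(1,1,2))
  P = {2,7}:  v_{2} + v_{7} = 2·v_{3} + v_{5} + v_{6}  so sig = (2;(1,1,2))
  P = {4,6}:  v_{4} + v_{6} = v_{0} + 2·v_{5}  so sig = (2;(1,2))
  P = {8,9}:  v_{8} + v_{9} = v_{3} + 2·v_{5}  so sig = (2;(1,2))
  P = {4,9}:  v_{4} + v_{9} = 2·v_{1} + 2·v_{5} + v_{6}  so sig = (2;(1,2,2))
  P = {7,8}:  v_{7} + v_{8} = 2·v_{3} + 2·v_{5} + v_{6}  so sig = (2;(1,2,2))
  P = {0,7}:  v_{0} + v_{7} = 2·v_{1} + v_{3} + 3·v_{6}  so sig = (2;(1,2,3))
  P = {0,9}:  v_{0} + v_{9} = 2·v_{1} + 2·v_{6}  so sig = (2;(2,2))
  P = {0,3,8}:  v_{0} + v_{3} + v_{8} = 0  so sig = (3;())
  P = {1,2,6}:  v_{1} + v_{2} + v_{6} = 0  so sig = (3;())
  P = {1,6,8}:  v_{1} + v_{6} + v_{8} = v_{5}  so sig = (3;(1))
  P = {3,6,9}:  v_{3} + v_{6} + v_{9} = v_{7}  so sig = (3;(1))
  P = {0,3,5}:  v_{0} + v_{3} + v_{5} = v_{1} + v_{6}  so sig = (3;(1,1))
  P = {1,5,7}:  v_{1} + v_{5} + v_{7} = 2·v_{9}  so sig = (3;(2))
  P = {0,1,5,8}:  v_{0} + v_{1} + v_{5} + v_{8} = v_{4}  so sig = (4;(1))
  P = {1,3,5,6}:  v_{1} + v_{3} + v_{5} + v_{6} = v_{9}  so sig = (4;(1))

Signatures (|P|; sorted positive RHS coefficients), sorted:
{ (2;(1)),  (2;(1,1)) ×2,  (2;(1,1,1,1)),  (2;(1,1,2)) ×2,  (2;(1,2)) ×2,  (2;(1,2,2)) ×2,  (2;(1,2,3)),  (2;(2,2)),  (3;()) ×2,  (3;(1)) ×2,  (3;(1,1)),  (3;(2)),  (4;(1)) ×2 }


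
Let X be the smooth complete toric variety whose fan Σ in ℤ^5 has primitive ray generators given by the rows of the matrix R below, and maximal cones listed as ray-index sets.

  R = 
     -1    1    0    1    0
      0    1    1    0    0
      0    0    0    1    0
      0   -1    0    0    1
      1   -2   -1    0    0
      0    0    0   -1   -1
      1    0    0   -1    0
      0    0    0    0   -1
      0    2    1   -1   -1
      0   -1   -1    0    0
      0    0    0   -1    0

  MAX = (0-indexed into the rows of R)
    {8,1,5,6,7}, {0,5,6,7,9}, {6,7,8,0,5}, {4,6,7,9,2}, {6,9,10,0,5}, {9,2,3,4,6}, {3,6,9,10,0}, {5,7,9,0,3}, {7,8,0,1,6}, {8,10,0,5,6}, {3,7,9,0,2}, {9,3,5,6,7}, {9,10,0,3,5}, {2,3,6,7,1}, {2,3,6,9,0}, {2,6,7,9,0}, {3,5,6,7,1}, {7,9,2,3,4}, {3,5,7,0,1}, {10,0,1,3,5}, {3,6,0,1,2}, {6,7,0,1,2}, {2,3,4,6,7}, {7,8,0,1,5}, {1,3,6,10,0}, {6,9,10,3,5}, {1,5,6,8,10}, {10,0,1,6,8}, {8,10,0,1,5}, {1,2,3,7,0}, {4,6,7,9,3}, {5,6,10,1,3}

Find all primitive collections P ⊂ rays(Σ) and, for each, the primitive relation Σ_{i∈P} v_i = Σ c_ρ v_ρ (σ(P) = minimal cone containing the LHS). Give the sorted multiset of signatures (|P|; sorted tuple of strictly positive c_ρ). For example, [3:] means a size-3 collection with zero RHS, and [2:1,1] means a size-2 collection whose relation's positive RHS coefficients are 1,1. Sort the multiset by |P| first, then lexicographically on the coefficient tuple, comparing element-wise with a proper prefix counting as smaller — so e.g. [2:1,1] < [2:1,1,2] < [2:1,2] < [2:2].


16 collections generate NE(X_Σ); each relation:

  P = {1,9}:  v_{1} + v_{9} = 0 — sig = [2:]
  P = {2,10}:  v_{2} + v_{10} = 0 — sig = [2:]
  P = {2,5}:  v_{2} + v_{5} = v_{7} — sig = [2:1]
  P = {7,10}:  v_{7} + v_{10} = v_{5} — sig = [2:1]
  P = {0,4}:  v_{0} + v_{4} = v_{2} + v_{9} — sig = [2:1,1]
  P = {3,8}:  v_{3} + v_{8} = v_{1} + v_{10} — sig = [2:1,1]
  P = {4,8}:  v_{4} + v_{8} = v_{6} + v_{7} — sig = [2:1,1]
  P = {8,9}:  v_{8} + v_{9} = v_{0} + v_{5} + v_{6} — sig = [2:1,1,1]
  P = {1,4}:  v_{1} + v_{4} = v_{2} + v_{3} + v_{6} + v_{7} — sig = [2:1,1,1,1]
  P = {2,8}:  v_{2} + v_{8} = v_{0} + v_{1} + v_{6} + v_{7} — sig = [2:1,1,1,1]
  P = {4,10}:  v_{4} + v_{10} = v_{3} + v_{6} + v_{7} + v_{9} — sig = [2:1,1,1,1]
  P = {4,5}:  v_{4} + v_{5} = v_{3} + v_{6} + 2·v_{7} + v_{9} — sig = [2:1,1,1,2]
  P = {0,3,6,7}:  v_{0} + v_{3} + v_{6} + v_{7} = 0 — sig = [4:]
  P = {0,1,5,6}:  v_{0} + v_{1} + v_{5} + v_{6} = v_{8} — sig = [4:1]
  P = {0,3,5,6}:  v_{0} + v_{3} + v_{5} + v_{6} = v_{10} — sig = [4:1]
  P = {2,3,6,7,9}:  v_{2} + v_{3} + v_{6} + v_{7} + v_{9} = v_{4} — sig = [5:1]

Hence PRS(X_Σ) =
    [2:]
    [2:]
    [2:1]
    [2:1]
    [2:1,1]
    [2:1,1]
    [2:1,1]
    [2:1,1,1]
    [2:1,1,1,1]
    [2:1,1,1,1]
    [2:1,1,1,1]
    [2:1,1,1,2]
    [4:]
    [4:1]
    [4:1]
    [5:1]


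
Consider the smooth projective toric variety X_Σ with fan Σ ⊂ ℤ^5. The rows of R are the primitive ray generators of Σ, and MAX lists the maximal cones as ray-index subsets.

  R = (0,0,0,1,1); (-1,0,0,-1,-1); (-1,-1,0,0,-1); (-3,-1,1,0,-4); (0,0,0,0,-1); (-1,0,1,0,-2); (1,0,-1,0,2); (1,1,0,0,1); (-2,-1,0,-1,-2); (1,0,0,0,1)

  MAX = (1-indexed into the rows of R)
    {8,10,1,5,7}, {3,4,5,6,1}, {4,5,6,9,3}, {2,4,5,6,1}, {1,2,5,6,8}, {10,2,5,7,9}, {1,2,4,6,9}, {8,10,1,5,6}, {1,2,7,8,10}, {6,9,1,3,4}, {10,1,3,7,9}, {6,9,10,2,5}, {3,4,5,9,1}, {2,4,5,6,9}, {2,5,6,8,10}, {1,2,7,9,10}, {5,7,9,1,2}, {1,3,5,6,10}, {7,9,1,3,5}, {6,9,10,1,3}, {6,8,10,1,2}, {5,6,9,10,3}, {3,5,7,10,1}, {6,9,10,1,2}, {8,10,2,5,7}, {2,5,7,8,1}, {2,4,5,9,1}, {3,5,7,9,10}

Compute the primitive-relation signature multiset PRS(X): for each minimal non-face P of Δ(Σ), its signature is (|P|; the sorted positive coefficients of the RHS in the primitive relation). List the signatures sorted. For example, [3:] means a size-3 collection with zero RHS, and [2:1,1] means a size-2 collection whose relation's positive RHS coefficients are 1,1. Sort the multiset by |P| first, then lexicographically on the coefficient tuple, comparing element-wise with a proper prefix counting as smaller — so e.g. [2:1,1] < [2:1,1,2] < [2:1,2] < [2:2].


10 collections generate NE(X_Σ); each relation:

  {3,8}:  v_{3} + v_{8} = 0  ⟹  sig = [2:]
  {6,7}:  v_{6} + v_{7} = 0  ⟹  sig = [2:]
  {2,3}:  v_{2} + v_{3} = v_{9}  ⟹  sig = [2:1]
  {8,9}:  v_{8} + v_{9} = v_{2}  ⟹  sig = [2:1]
  {4,10}:  v_{4} + v_{10} = v_{3} + v_{6}  ⟹  sig = [2:1,1]
  {4,7}:  v_{4} + v_{7} = v_{1} + v_{5} + v_{9}  ⟹  sig = [2:1,1,1]
  {4,8}:  v_{4} + v_{8} = v_{1} + v_{2} + v_{5} + v_{6}  ⟹  sig = [2:1,1,1,1]
  {1,2,5,10}:  v_{1} + v_{2} + v_{5} + v_{10} = 0  ⟹  sig = [4:]
  {1,5,6,9}:  v_{1} + v_{5} + v_{6} + v_{9} = v_{4}  ⟹  sig = [4:1]
  {1,5,9,10}:  v_{1} + v_{5} + v_{9} + v_{10} = v_{3}  ⟹  sig = [4:1]

Signatures (|P|; sorted positive RHS coefficients), sorted:
    [2:]
    [2:]
    [2:1]
    [2:1]
    [2:1,1]
    [2:1,1,1]
    [2:1,1,1,1]
    [4:]
    [4:1]
    [4:1]


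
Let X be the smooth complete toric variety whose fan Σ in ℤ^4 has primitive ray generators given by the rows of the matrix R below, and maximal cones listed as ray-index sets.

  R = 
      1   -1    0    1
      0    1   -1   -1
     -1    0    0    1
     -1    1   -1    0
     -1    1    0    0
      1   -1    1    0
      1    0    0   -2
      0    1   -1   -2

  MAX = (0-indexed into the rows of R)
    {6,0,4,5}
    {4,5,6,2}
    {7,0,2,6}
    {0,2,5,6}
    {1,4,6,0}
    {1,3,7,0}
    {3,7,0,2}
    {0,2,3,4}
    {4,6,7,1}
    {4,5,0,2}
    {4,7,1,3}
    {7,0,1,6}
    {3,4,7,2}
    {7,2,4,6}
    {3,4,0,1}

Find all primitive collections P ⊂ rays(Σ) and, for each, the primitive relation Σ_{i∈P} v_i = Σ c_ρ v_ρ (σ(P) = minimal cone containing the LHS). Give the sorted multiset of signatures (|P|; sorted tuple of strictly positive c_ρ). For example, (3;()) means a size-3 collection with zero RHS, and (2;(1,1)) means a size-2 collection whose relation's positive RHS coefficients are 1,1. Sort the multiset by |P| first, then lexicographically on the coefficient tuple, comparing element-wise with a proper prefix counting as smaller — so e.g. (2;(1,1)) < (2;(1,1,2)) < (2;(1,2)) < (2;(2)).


Minimal non-faces — 7 found among 8 rays, 15 max cones:

  P = {3,5}:  v_{3} + v_{5} = 0  ⇒ sig = (2;())
  P = {1,2}:  v_{1} + v_{2} = v_{3}  ⇒ sig = (2;(1))
  P = {3,6}:  v_{3} + v_{6} = v_{7}  ⇒ sig = (2;(1))
  P = {5,7}:  v_{5} + v_{7} = v_{6}  ⇒ sig = (2;(1))
  P = {1,5}:  v_{1} + v_{5} = v_{0} + v_{4} + v_{6}  ⇒ sig = (2;(1,1,1))
  P = {0,4,7}:  v_{0} + v_{4} + v_{7} = v_{1}  ⇒ sig = (3;(1))
  P = {0,2,4,6}:  v_{0} + v_{2} + v_{4} + v_{6} = 0  ⇒ sig = (4;())

Signatures (|P|; sorted positive RHS coefficients), sorted:
    |P|=2: 5 collections, coeffs (), (1), (1), (1), (1,1,1)
    |P|=3: 1 collection, coeffs (1)
    |P|=4: 1 collection, coeffs ()


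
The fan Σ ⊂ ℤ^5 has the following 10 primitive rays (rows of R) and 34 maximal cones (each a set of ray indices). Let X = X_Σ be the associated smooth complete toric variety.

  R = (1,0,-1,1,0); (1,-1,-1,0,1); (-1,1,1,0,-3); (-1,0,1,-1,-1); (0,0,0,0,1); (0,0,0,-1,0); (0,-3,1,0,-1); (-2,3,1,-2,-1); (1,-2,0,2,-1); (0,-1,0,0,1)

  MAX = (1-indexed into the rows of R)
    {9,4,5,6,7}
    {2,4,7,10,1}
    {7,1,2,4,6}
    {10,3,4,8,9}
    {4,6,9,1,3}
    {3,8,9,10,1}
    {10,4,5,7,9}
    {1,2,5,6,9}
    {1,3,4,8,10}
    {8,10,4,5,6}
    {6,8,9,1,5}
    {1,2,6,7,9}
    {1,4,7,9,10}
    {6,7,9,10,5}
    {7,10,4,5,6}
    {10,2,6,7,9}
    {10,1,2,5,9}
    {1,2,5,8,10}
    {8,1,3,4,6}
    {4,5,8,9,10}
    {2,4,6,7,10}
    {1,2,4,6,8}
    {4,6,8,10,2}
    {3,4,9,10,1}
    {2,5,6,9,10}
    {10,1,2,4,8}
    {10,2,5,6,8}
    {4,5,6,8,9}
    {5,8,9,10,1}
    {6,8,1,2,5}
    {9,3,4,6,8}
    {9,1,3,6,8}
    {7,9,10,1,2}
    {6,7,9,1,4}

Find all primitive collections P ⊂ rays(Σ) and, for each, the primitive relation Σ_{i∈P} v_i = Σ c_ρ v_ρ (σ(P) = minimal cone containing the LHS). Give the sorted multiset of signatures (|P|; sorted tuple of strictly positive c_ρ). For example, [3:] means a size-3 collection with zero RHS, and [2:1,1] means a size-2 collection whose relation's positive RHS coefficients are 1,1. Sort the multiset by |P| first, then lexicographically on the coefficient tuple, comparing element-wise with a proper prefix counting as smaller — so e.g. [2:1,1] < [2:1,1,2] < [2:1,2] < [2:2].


The 15 primitive collections of Σ (r=10, n=5):

  • {3,5}:  v_{3} + v_{5} = v_{8} + v_{9} — sig = [2:1,1]
  • {3,7}:  v_{3} + v_{7} = v_{1} + 3·v_{4} + v_{9} — sig = [2:1,1,3]
  • {7,8}:  v_{7} + v_{8} = 2·v_{4} — sig = [2:2]
  • {2,3}:  v_{2} + v_{3} = 2·v_{1} + 2·v_{4} — sig = [2:2,2]
  • {1,4,5}:  v_{1} + v_{4} + v_{5} = 0 — sig = [3:]
  • {1,6,10}:  v_{1} + v_{6} + v_{10} = v_{2} — sig = [3:1]
  • {2,4,5}:  v_{2} + v_{4} + v_{5} = v_{6} + v_{10} — sig = [3:1,1]
  • {2,4,9}:  v_{2} + v_{4} + v_{9} = v_{1} + v_{7} — sig = [3:1,1]
  • {2,8,9}:  v_{2} + v_{8} + v_{9} = v_{1} + v_{4} — sig = [3:1,1]
  • {1,5,7}:  v_{1} + v_{5} + v_{7} = v_{6} + v_{9} + v_{10} — sig = [3:1,1,1]
  • {3,6,10}:  v_{3} + v_{6} + v_{10} = v_{1} + 2·v_{4} — sig = [3:1,2]
  • {2,5,7}:  v_{2} + v_{5} + v_{7} = 2·v_{6} + v_{9} + 2·v_{10} — sig = [3:1,2,2]
  • {1,4,8,9}:  v_{1} + v_{4} + v_{8} + v_{9} = v_{3} — sig = [4:1]
  • {4,6,9,10}:  v_{4} + v_{6} + v_{9} + v_{10} = v_{7} — sig = [4:1]
  • {6,8,9,10}:  v_{6} + v_{8} + v_{9} + v_{10} = v_{4} — sig = [4:1]

so the primitive-relation signature multiset is
    |P|=2: 4 collections, coeffs (1,1), (1,1,3), (2), (2,2)
    |P|=3: 8 collections, coeffs (), (1), (1,1), (1,1), (1,1), (1,1,1), (1,2), (1,2,2)
    |P|=4: 3 collections, coeffs (1), (1), (1)


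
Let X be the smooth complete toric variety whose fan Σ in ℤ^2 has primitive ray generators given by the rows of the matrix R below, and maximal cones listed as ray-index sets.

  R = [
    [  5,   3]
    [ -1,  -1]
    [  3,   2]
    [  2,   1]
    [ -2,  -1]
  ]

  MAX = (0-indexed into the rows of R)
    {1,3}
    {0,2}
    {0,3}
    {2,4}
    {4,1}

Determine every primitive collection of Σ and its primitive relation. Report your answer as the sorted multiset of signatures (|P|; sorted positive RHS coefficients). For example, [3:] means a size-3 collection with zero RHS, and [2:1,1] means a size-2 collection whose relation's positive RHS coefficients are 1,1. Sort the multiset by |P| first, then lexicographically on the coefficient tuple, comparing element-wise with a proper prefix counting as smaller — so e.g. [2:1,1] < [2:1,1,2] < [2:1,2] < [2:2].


Σ has 5 primitive collections:

  P = {3,4}:  v_{3} + v_{4} = 0 ; sig = [2:]
  P = {0,4}:  v_{0} + v_{4} = v_{2} ; sig = [2:1]
  P = {1,2}:  v_{1} + v_{2} = v_{3} ; sig = [2:1]
  P = {2,3}:  v_{2} + v_{3} = v_{0} ; sig = [2:1]
  P = {0,1}:  v_{0} + v_{1} = 2·v_{3} ; sig = [2:2]

Hence PRS(X_Σ) =
    |P|=2: 5 collections, coeffs (), (1), (1), (1), (2)


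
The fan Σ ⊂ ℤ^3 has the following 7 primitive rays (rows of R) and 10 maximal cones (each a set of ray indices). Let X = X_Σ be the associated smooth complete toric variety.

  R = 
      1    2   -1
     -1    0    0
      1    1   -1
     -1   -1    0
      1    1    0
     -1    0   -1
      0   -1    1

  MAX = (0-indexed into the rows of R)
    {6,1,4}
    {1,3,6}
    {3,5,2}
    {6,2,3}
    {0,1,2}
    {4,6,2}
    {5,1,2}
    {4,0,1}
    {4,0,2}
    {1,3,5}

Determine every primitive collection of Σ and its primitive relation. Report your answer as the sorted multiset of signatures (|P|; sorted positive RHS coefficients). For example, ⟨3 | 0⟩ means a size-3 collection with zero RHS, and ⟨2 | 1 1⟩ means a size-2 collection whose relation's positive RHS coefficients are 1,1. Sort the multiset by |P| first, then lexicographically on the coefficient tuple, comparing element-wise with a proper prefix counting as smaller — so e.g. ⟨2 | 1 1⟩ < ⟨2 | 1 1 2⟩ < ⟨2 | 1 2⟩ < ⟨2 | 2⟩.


9 minimal non-faces of Δ(Σ) (on 7 rays):

  P = {3,4}:  v_{3} + v_{4} = 0  ⟹  sig = ⟨2 | 0⟩
  P = {0,6}:  v_{0} + v_{6} = v_{4}  ⟹  sig = ⟨2 | 1⟩
  P = {5,6}:  v_{5} + v_{6} = v_{3}  ⟹  sig = ⟨2 | 1⟩
  P = {0,3}:  v_{0} + v_{3} = v_{1} + v_{2}  ⟹  sig = ⟨2 | 1 1⟩
  P = {4,5}:  v_{4} + v_{5} = v_{1} + v_{2}  ⟹  sig = ⟨2 | 1 1⟩
  P = {0,5}:  v_{0} + v_{5} = 2·v_{1} + 2·v_{2}  ⟹  sig = ⟨2 | 2 2⟩
  P = {1,2,6}:  v_{1} + v_{2} + v_{6} = 0  ⟹  sig = ⟨3 | 0⟩
  P = {1,2,3}:  v_{1} + v_{2} + v_{3} = v_{5}  ⟹  sig = ⟨3 | 1⟩
  P = {1,2,4}:  v_{1} + v_{2} + v_{4} = v_{0}  ⟹  sig = ⟨3 | 1⟩

Sorted signature multiset PRS(X):
[⟨2 | 0⟩, ⟨2 | 1⟩, ⟨2 | 1⟩, ⟨2 | 1 1⟩, ⟨2 | 1 1⟩, ⟨2 | 2 2⟩, ⟨3 | 0⟩, ⟨3 | 1⟩, ⟨3 | 1⟩]


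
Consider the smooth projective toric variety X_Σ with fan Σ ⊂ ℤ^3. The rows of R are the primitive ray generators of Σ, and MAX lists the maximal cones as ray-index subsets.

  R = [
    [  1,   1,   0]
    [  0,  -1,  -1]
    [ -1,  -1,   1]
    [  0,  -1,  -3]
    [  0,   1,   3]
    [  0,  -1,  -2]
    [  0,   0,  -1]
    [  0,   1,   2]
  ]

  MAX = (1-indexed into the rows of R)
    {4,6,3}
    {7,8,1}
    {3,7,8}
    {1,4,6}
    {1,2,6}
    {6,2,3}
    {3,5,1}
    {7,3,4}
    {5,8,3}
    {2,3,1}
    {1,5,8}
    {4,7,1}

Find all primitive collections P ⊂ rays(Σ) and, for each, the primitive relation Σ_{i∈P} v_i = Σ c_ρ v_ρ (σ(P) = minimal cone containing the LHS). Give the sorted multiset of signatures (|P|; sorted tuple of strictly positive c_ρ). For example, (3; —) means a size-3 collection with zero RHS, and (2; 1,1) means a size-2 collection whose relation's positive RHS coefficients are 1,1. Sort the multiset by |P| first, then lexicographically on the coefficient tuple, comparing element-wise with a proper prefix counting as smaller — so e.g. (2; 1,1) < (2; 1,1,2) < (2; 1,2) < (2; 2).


Minimal non-faces — 14 found among 8 rays, 12 max cones:

  {4,5}:  v_{4} + v_{5} = 0  ⟹  sig = (2; —)
  {6,8}:  v_{6} + v_{8} = 0  ⟹  sig = (2; —)
  {2,7}:  v_{2} + v_{7} = v_{6}  ⟹  sig = (2; 1)
  {4,8}:  v_{4} + v_{8} = v_{7}  ⟹  sig = (2; 1)
  {5,7}:  v_{5} + v_{7} = v_{8}  ⟹  sig = (2; 1)
  {6,7}:  v_{6} + v_{7} = v_{4}  ⟹  sig = (2; 1)
  {2,8}:  v_{2} + v_{8} = v_{1} + v_{3}  ⟹  sig = (2; 1,1)
  {5,6}:  v_{5} + v_{6} = v_{1} + v_{3}  ⟹  sig = (2; 1,1)
  {2,4}:  v_{2} + v_{4} = 2·v_{6}  ⟹  sig = (2; 2)
  {2,5}:  v_{2} + v_{5} = 2·v_{1} + 2·v_{3}  ⟹  sig = (2; 2,2)
  {1,3,7}:  v_{1} + v_{3} + v_{7} = 0  ⟹  sig = (3; —)
  {1,3,4}:  v_{1} + v_{3} + v_{4} = v_{6}  ⟹  sig = (3; 1)
  {1,3,6}:  v_{1} + v_{3} + v_{6} = v_{2}  ⟹  sig = (3; 1)
  {1,3,8}:  v_{1} + v_{3} + v_{8} = v_{5}  ⟹  sig = (3; 1)

so the primitive-relation signature multiset is
[(2; —), (2; —), (2; 1), (2; 1), (2; 1), (2; 1), (2; 1,1), (2; 1,1), (2; 2), (2; 2,2), (3; —), (3; 1), (3; 1), (3; 1)]


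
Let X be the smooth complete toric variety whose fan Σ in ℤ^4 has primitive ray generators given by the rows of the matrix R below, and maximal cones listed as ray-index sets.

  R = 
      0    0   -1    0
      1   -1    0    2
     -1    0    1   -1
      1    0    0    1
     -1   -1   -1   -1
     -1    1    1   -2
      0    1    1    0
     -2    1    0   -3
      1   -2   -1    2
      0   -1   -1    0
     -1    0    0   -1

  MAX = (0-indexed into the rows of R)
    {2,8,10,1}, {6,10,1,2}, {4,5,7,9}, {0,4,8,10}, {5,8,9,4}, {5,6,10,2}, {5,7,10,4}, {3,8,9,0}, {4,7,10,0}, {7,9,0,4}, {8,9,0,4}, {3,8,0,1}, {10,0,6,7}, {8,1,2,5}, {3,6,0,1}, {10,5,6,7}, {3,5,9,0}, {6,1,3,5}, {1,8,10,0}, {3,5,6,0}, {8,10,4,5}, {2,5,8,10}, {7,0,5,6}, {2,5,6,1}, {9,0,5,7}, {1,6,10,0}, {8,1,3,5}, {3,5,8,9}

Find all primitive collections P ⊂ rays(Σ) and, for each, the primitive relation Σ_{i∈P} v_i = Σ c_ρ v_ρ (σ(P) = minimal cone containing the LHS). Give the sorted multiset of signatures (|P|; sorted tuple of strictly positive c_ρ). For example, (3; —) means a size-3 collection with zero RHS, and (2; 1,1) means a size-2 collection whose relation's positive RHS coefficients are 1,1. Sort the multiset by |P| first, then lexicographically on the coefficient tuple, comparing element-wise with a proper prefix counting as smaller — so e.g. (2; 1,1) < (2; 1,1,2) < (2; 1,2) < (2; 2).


The 21 primitive collections of Σ (r=11, n=4):

  P = {3,10}:  v_{3} + v_{10} = 0  ⇒ sig = (2; —)
  P = {6,9}:  v_{6} + v_{9} = 0  ⇒ sig = (2; —)
  P = {0,2}:  v_{0} + v_{2} = v_{10}  ⇒ sig = (2; 1)
  P = {1,7}:  v_{1} + v_{7} = v_{10}  ⇒ sig = (2; 1)
  P = {1,9}:  v_{1} + v_{9} = v_{8}  ⇒ sig = (2; 1)
  P = {3,4}:  v_{3} + v_{4} = v_{9}  ⇒ sig = (2; 1)
  P = {4,6}:  v_{4} + v_{6} = v_{10}  ⇒ sig = (2; 1)
  P = {6,8}:  v_{6} + v_{8} = v_{1}  ⇒ sig = (2; 1)
  P = {7,8}:  v_{7} + v_{8} = v_{4}  ⇒ sig = (2; 1)
  P = {9,10}:  v_{9} + v_{10} = v_{4}  ⇒ sig = (2; 1)
  P = {1,4}:  v_{1} + v_{4} = v_{8} + v_{10}  ⇒ sig = (2; 1,1)
  P = {2,3}:  v_{2} + v_{3} = v_{1} + v_{5}  ⇒ sig = (2; 1,1)
  P = {3,7}:  v_{3} + v_{7} = v_{0} + v_{5}  ⇒ sig = (2; 1,1)
  P = {2,9}:  v_{2} + v_{9} = v_{5} + v_{8} + v_{10}  ⇒ sig = (2; 1,1,1)
  P = {2,4}:  v_{2} + v_{4} = v_{5} + v_{8} + 2·v_{10}  ⇒ sig = (2; 1,1,2)
  P = {2,7}:  v_{2} + v_{7} = v_{5} + 2·v_{10}  ⇒ sig = (2; 1,2)
  P = {0,1,5}:  v_{0} + v_{1} + v_{5} = 0  ⇒ sig = (3; —)
  P = {0,5,8}:  v_{0} + v_{5} + v_{8} = v_{9}  ⇒ sig = (3; 1)
  P = {0,5,10}:  v_{0} + v_{5} + v_{10} = v_{7}  ⇒ sig = (3; 1)
  P = {1,5,10}:  v_{1} + v_{5} + v_{10} = v_{2}  ⇒ sig = (3; 1)
  P = {0,4,5}:  v_{0} + v_{4} + v_{5} = v_{7} + v_{9}  ⇒ sig = (3; 1,1)

so the primitive-relation signature multiset is
    |P|=2: 16 collections, coeffs (), (), (1), (1), (1), (1), (1), (1), (1), (1), (1,1), (1,1), (1,1), (1,1,1), (1,1,2), (1,2)
    |P|=3: 5 collections, coeffs (), (1), (1), (1), (1,1)


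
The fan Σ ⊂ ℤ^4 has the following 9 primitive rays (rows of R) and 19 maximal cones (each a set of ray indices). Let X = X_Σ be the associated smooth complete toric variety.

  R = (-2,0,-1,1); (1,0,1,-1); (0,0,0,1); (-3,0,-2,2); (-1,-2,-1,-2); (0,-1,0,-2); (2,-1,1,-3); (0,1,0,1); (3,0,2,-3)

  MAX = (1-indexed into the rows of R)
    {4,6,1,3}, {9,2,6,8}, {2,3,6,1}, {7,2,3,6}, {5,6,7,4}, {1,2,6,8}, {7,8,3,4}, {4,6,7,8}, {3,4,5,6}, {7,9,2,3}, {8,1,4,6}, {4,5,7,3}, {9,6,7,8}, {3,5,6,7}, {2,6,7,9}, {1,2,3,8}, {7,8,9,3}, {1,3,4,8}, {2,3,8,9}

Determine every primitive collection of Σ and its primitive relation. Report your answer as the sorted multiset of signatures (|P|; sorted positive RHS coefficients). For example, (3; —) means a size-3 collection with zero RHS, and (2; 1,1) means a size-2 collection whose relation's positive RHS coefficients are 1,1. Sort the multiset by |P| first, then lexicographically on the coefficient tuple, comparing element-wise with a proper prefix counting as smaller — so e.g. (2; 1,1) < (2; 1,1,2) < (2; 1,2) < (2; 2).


Σ has 12 primitive collections:

  • {1,7}:  v_{1} + v_{7} = v_{6} ; sig = (2; 1)
  • {2,4}:  v_{2} + v_{4} = v_{1} ; sig = (2; 1)
  • {4,9}:  v_{4} + v_{9} = v_{6} + v_{8} ; sig = (2; 1,1)
  • {5,8}:  v_{5} + v_{8} = v_{4} + v_{7} ; sig = (2; 1,1)
  • {5,9}:  v_{5} + v_{9} = v_{6} + v_{7} ; sig = (2; 1,1)
  • {1,9}:  v_{1} + v_{9} = v_{2} + v_{6} + v_{8} ; sig = (2; 1,1,1)
  • {1,5}:  v_{1} + v_{5} = v_{3} + v_{4} + 2·v_{6} ; sig = (2; 1,1,2)
  • {2,5}:  v_{2} + v_{5} = v_{3} + 2·v_{6} ; sig = (2; 1,2)
  • {3,6,8}:  v_{3} + v_{6} + v_{8} = 0 ; sig = (3; —)
  • {2,7,8}:  v_{2} + v_{7} + v_{8} = v_{9} ; sig = (3; 1)
  • {3,6,9}:  v_{3} + v_{6} + v_{9} = v_{2} + v_{7} ; sig = (3; 1,1)
  • {3,4,6,7}:  v_{3} + v_{4} + v_{6} + v_{7} = v_{5} ; sig = (4; 1)

Sorted signature multiset PRS(X):
[(2; 1), (2; 1), (2; 1,1), (2; 1,1), (2; 1,1), (2; 1,1,1), (2; 1,1,2), (2; 1,2), (3; —), (3; 1), (3; 1,1), (4; 1)]


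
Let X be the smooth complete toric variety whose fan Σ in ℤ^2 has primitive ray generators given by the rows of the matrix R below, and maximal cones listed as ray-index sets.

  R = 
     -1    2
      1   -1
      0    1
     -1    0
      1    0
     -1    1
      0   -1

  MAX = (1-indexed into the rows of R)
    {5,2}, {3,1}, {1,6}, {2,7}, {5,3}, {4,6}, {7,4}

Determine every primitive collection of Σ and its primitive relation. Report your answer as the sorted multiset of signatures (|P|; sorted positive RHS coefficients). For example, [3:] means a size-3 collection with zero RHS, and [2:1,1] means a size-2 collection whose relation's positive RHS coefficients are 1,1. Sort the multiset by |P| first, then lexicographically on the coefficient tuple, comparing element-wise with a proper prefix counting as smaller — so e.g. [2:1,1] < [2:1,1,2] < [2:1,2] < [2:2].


Primitive collections (14):

  P={2,6}:  v_{2} + v_{6} = 0  ⟹  sig = [2:]
  P={3,7}:  v_{3} + v_{7} = 0  ⟹  sig = [2:]
  P={4,5}:  v_{4} + v_{5} = 0  ⟹  sig = [2:]
  P={1,2}:  v_{1} + v_{2} = v_{3}  ⟹  sig = [2:1]
  P={1,7}:  v_{1} + v_{7} = v_{6}  ⟹  sig = [2:1]
  P={2,3}:  v_{2} + v_{3} = v_{5}  ⟹  sig = [2:1]
  P={2,4}:  v_{2} + v_{4} = v_{7}  ⟹  sig = [2:1]
  P={3,4}:  v_{3} + v_{4} = v_{6}  ⟹  sig = [2:1]
  P={3,6}:  v_{3} + v_{6} = v_{1}  ⟹  sig = [2:1]
  P={5,6}:  v_{5} + v_{6} = v_{3}  ⟹  sig = [2:1]
  P={5,7}:  v_{5} + v_{7} = v_{2}  ⟹  sig = [2:1]
  P={6,7}:  v_{6} + v_{7} = v_{4}  ⟹  sig = [2:1]
  P={1,4}:  v_{1} + v_{4} = 2·v_{6}  ⟹  sig = [2:2]
  P={1,5}:  v_{1} + v_{5} = 2·v_{3}  ⟹  sig = [2:2]

Hence PRS(X_Σ) =
[[2:], [2:], [2:], [2:1], [2:1], [2:1], [2:1], [2:1], [2:1], [2:1], [2:1], [2:1], [2:2], [2:2]]
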